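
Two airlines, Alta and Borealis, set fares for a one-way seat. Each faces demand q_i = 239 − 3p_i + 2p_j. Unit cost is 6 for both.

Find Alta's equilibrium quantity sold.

Alta's profit: π = (p_{Alta} − 6)(239 − 3p_{Alta} + 2p_{Borealis}).
∂π/∂p_{Alta} = 257 − 6p_{Alta} + 2p_{Borealis} = 0 ⇒ p_{Alta} = 257/6 + (1/3)p_{Borealis}.
Setting p_{Alta} = p_{Borealis} in the reaction function: p_{Alta} = 257/6 + (1/3)p_{Alta}, so p_{Alta} = (257/6) / (2/3) = 64.25.
q_{Alta} = 239 − 3·64.25 + 2·64.25 = 174.75.

174.75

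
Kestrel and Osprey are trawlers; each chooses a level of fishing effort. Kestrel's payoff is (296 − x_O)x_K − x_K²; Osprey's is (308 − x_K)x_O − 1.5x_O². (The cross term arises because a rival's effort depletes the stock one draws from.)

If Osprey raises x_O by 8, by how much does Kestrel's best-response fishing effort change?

-4

Expanding Kestrel's payoff: 296x_K − x_Ox_K − x_K².
∂π/∂x_K = 296 − x_O − 2x_K = 0, so x_K = 148 − 0.5x_O.
The reaction-function slope is −0.5, so an 8-unit rise in x_O moves x_K by −0.5 × 8 = −4. Kestrel's best response falls — the actions are strategic substitutes.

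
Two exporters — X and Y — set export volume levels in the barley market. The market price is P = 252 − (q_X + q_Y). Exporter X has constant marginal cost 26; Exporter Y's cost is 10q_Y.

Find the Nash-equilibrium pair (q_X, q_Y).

Exporter X's profit: π = q_X(252 − (q_X + q_Y)) − 26q_X.
∂π/∂q_X = 226 − 2q_X − q_Y = 0, so q_X = 113 − 0.5q_Y.
By the same steps for Y: q_Y = 121 − 0.5q_X.
Plugging q_Y into X's best response: q_X = 113 − 0.5(121 − 0.5q_X) ⇒ 0.75q_X = 52.5, so q_X = 70.
Then q_Y = 121 − 0.5·70 = 86.

70, 86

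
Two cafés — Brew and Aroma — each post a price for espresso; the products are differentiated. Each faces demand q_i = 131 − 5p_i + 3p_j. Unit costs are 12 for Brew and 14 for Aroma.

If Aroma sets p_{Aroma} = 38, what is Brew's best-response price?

Brew's profit: π = (p_{Brew} − 12)(131 − 5p_{Brew} + 3p_{Aroma}).
∂π/∂p_{Brew} = 191 − 10p_{Brew} + 3p_{Aroma} = 0 ⇒ p_{Brew} = 19.1 + 0.3p_{Aroma}.
At p_{Aroma} = 38: p_{Brew} = 19.1 + 0.3·38 = 30.5.

30.5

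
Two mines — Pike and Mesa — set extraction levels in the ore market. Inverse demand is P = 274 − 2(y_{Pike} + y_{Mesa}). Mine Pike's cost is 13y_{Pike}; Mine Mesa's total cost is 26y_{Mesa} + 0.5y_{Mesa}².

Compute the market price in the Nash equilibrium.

Mine Pike's profit: π = y_{Pike}(274 − 2(y_{Pike} + y_{Mesa})) − 13y_{Pike}.
∂π/∂y_{Pike} = 261 − 4y_{Pike} − 2y_{Mesa} = 0, so y_{Pike} = 65.25 − 0.5y_{Mesa}.
For Mesa: ∂π/∂y_{Mesa} = 248 − 5y_{Mesa} − 2y_{Pike} = 0 ⇒ y_{Mesa} = 49.6 − 0.4y_{Pike}.
Solving the two reaction functions simultaneously: (1 − (−0.5)(−0.4))y_{Pike} = 65.25 − 0.5·49.6, so 0.8y_{Pike} = 40.45 and y_{Pike} = 50.5625.
Then y_{Mesa} = 49.6 − 0.4·50.5625 = 29.375.
Equilibrium price: P = 274 − 2·79.9375 = 114.125.

114.125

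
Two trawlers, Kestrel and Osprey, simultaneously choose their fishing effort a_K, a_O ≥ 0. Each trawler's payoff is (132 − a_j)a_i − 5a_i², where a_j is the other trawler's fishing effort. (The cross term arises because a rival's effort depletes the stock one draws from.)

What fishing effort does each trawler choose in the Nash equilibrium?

12

Kestrel's payoff is (132 − a_O)a_K − 5a_K².
∂π/∂a_K = 132 − a_O − 10a_K = 0, so a_K = 13.2 − 0.1a_O.
The game is symmetric, so in equilibrium a_O = a_K: the reaction function gives 1.1a_K = 13.2, hence a_K = 12.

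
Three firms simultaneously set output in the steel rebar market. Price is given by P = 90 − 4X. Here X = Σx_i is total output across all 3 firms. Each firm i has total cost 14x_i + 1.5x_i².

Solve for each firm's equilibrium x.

4

A representative firm's profit is π_i = x_i(90 − 4X) − 14x_i − 1.5x_i², with X = x_i + Σ_{j≠i} x_j.
First-order condition: 76 − 11x_i − 4Σ_{j≠i} x_j = 0.
With identical firms, set every x_j = x: then 76 − 11x − 8x = 0, i.e. x = 76/19 = 4.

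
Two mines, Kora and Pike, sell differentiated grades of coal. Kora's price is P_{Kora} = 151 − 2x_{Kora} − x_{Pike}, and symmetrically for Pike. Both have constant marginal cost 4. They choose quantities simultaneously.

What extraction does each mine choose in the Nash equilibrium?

Mine Kora's profit: π = x_{Kora}(151 − 2x_{Kora} − x_{Pike}) − 4x_{Kora}.
∂π/∂x_{Kora} = 147 − 4x_{Kora} − x_{Pike} = 0 ⇒ x_{Kora} = 36.75 − 0.25x_{Pike}.
Setting x_{Kora} = x_{Pike} in the reaction function: x_{Kora} = 36.75 − 0.25x_{Kora}, so x_{Kora} = 36.75 / 1.25 = 29.4.

29.4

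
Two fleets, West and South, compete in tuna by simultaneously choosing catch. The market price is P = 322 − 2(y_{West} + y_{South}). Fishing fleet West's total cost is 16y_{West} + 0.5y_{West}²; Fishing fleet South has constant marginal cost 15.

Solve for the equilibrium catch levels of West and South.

Fishing fleet West's profit: π = y_{West}(322 − 2(y_{West} + y_{South})) − 16y_{West} − 0.5y_{West}².
∂π/∂y_{West} = 306 − 5y_{West} − 2y_{South} = 0, so y_{West} = 61.2 − 0.4y_{South}.
For South: ∂π/∂y_{South} = 307 − 4y_{South} − 2y_{West} = 0 ⇒ y_{South} = 76.75 − 0.5y_{West}.
Plugging y_{South} into West's best response: y_{West} = 61.2 − 0.4(76.75 − 0.5y_{West}) ⇒ 0.8y_{West} = 30.5, so y_{West} = 38.125.
Then y_{South} = 76.75 − 0.5·38.125 = 57.6875.

38.125, 57.6875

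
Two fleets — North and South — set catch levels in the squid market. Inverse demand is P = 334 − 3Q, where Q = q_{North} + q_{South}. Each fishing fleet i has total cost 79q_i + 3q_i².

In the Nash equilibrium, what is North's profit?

1734

Fishing fleet North's profit: π = q_{North}(334 − 3(q_{North} + q_{South})) − 79q_{North} − 3q_{North}².
∂π/∂q_{North} = 255 − 12q_{North} − 3q_{South} = 0, so q_{North} = 21.25 − 0.25q_{South}.
By symmetry q_{South} = q_{North}; substituting into the reaction function, 1.25q_{North} = 21.25 and q_{North} = 17.
Price P = 334 − 3·34 = 232.
North's profit: (232 − 79)·17 − 3(17)² = 1734.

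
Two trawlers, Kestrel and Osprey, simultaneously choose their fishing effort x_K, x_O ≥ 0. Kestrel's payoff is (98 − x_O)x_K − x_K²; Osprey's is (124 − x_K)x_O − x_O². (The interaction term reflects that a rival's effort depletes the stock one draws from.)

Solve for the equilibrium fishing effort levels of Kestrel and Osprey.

Expanding Kestrel's payoff: 98x_K − x_Ox_K − x_K².
∂π/∂x_K = 98 − x_O − 2x_K = 0, so x_K = 49 − 0.5x_O.
Likewise for Osprey: x_O = 62 − 0.5x_K.
Plugging x_O into Kestrel's best response: x_K = 49 − 0.5(62 − 0.5x_K) ⇒ 0.75x_K = 18, so x_K = 24.
Then x_O = 62 − 0.5·24 = 50.

24, 50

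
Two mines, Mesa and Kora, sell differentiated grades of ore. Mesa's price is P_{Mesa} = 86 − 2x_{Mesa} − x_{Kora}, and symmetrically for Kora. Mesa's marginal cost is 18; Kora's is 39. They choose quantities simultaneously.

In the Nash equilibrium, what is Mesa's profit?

Mine Mesa's profit: π = x_{Mesa}(86 − 2x_{Mesa} − x_{Kora}) − 18x_{Mesa}.
∂π/∂x_{Mesa} = 68 − 4x_{Mesa} − x_{Kora} = 0 ⇒ x_{Mesa} = 17 − 0.25x_{Kora}.
Similarly x_{Kora} = 11.75 − 0.25x_{Mesa}.
Plugging x_{Kora} into Mesa's best response: x_{Mesa} = 17 − 0.25(11.75 − 0.25x_{Mesa}) ⇒ 0.9375x_{Mesa} = 14.0625, so x_{Mesa} = 15.
Then x_{Kora} = 11.75 − 0.25·15 = 8.
P_{Mesa} = 86 − 2·15 − 8 = 48.
Profit = (48 − 18)·15 = 450.

450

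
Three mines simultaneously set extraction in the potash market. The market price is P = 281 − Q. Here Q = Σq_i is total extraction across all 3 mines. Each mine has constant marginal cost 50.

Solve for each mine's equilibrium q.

A representative mine's profit is π_i = q_i(281 − Q) − 50q_i, with Q = q_i + Σ_{j≠i} q_j.
First-order condition: 231 − 2q_i − Σ_{j≠i} q_j = 0.
Imposing symmetry (q_j = q for all j) turns Σ_{j≠i} q_j into 2q, so 231 = 4q and q = 57.75.

57.75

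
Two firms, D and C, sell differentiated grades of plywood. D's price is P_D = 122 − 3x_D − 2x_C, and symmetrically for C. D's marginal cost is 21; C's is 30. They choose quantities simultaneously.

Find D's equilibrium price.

60.5625

Firm D's profit: π = x_D(122 − 3x_D − 2x_C) − 21x_D.
∂π/∂x_D = 101 − 6x_D − 2x_C = 0 ⇒ x_D = 101/6 − (1/3)x_C.
Similarly x_C = 46/3 − (1/3)x_D.
Solving the two reaction functions simultaneously: (1 − (−1/3)(−1/3))x_D = 101/6 − (1/3)·(46/3), so (8/9)x_D = 211/18 and x_D = 13.1875.
Then x_C = 46/3 − (1/3)·13.1875 = 10.9375.
P_D = 122 − 3·13.1875 − 2·10.9375 = 60.5625.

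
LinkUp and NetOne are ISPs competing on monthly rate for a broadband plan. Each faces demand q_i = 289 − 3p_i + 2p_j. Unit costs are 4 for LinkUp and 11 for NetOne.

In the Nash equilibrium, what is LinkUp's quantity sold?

LinkUp's profit: π = (p_{LinkUp} − 4)(289 − 3p_{LinkUp} + 2p_{NetOne}).
∂π/∂p_{LinkUp} = 301 − 6p_{LinkUp} + 2p_{NetOne} = 0 ⇒ p_{LinkUp} = 301/6 + (1/3)p_{NetOne}.
Similarly p_{NetOne} = 161/3 + (1/3)p_{LinkUp}.
Solving the two reaction functions simultaneously: (1 − (1/3)(1/3))p_{LinkUp} = 301/6 + (1/3)·(161/3), so (8/9)p_{LinkUp} = 1225/18 and p_{LinkUp} = 76.5625.
Then p_{NetOne} = 161/3 + (1/3)·76.5625 = 79.1875.
q_{LinkUp} = 289 − 3·76.5625 + 2·79.1875 = 217.6875.

217.6875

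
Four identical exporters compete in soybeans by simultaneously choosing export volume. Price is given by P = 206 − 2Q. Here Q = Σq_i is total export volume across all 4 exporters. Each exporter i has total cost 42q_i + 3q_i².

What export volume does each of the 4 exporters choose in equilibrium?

A representative exporter's profit is π_i = q_i(206 − 2Q) − 42q_i − 3q_i², with Q = q_i + Σ_{j≠i} q_j.
First-order condition: 164 − 10q_i − 2Σ_{j≠i} q_j = 0.
In a symmetric equilibrium every exporter chooses the same q, so Σ_{j≠i} q_j = 3q. The condition becomes 164 − 16q = 0, giving q = 164/16 = 10.25.

10.25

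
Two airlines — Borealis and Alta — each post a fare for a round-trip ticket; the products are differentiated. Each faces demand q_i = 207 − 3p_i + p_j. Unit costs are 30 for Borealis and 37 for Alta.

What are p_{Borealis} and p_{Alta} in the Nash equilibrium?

60, 63

Borealis's profit: π = (p_{Borealis} − 30)(207 − 3p_{Borealis} + p_{Alta}).
∂π/∂p_{Borealis} = 297 − 6p_{Borealis} + p_{Alta} = 0 ⇒ p_{Borealis} = 49.5 + (1/6)p_{Alta}.
Similarly p_{Alta} = 53 + (1/6)p_{Borealis}.
Plugging p_{Alta} into Borealis's best response: p_{Borealis} = 49.5 + (1/6)(53 + (1/6)p_{Borealis}) ⇒ (35/36)p_{Borealis} = 175/3, so p_{Borealis} = 60.
Then p_{Alta} = 53 + (1/6)·60 = 63.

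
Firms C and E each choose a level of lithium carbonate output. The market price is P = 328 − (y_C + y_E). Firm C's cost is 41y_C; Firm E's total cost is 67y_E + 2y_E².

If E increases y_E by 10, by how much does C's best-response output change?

Firm C's profit: π = y_C(328 − (y_C + y_E)) − 41y_C.
∂π/∂y_C = 287 − 2y_C − y_E = 0, so y_C = 143.5 − 0.5y_E.
The reaction-function slope is −0.5, so a 10-unit rise in y_E moves y_C by −0.5 × 10 = −5. C's best response falls — the actions are strategic substitutes.

-5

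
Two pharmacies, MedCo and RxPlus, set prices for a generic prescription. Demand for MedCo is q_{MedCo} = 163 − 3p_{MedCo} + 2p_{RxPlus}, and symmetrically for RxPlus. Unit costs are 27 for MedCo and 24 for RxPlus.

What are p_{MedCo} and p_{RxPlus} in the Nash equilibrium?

60.4375, 59.3125

MedCo's profit: π = (p_{MedCo} − 27)(163 − 3p_{MedCo} + 2p_{RxPlus}).
∂π/∂p_{MedCo} = 244 − 6p_{MedCo} + 2p_{RxPlus} = 0 ⇒ p_{MedCo} = 122/3 + (1/3)p_{RxPlus}.
Similarly p_{RxPlus} = 235/6 + (1/3)p_{MedCo}.
Plugging p_{RxPlus} into MedCo's best response: p_{MedCo} = 122/3 + (1/3)(235/6 + (1/3)p_{MedCo}) ⇒ (8/9)p_{MedCo} = 967/18, so p_{MedCo} = 60.4375.
Then p_{RxPlus} = 235/6 + (1/3)·60.4375 = 59.3125.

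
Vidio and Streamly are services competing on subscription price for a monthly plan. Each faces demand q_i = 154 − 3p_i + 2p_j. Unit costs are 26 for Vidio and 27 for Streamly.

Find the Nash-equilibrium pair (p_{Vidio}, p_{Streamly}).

Vidio's profit: π = (p_{Vidio} − 26)(154 − 3p_{Vidio} + 2p_{Streamly}).
∂π/∂p_{Vidio} = 232 − 6p_{Vidio} + 2p_{Streamly} = 0 ⇒ p_{Vidio} = 116/3 + (1/3)p_{Streamly}.
Similarly p_{Streamly} = 235/6 + (1/3)p_{Vidio}.
Substituting the second reaction function into the first: p_{Vidio} = 116/3 + (1/3)(235/6 + (1/3)p_{Vidio}), which gives (8/9)p_{Vidio} = 931/18 ⇒ p_{Vidio} = 58.1875.
Then p_{Streamly} = 235/6 + (1/3)·58.1875 = 58.5625.

58.1875, 58.5625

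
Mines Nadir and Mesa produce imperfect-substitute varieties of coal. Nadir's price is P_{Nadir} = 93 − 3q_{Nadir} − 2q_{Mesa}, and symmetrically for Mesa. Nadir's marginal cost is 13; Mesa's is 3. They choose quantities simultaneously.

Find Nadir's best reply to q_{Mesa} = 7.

Mine Nadir's profit: π = q_{Nadir}(93 − 3q_{Nadir} − 2q_{Mesa}) − 13q_{Nadir}.
∂π/∂q_{Nadir} = 80 − 6q_{Nadir} − 2q_{Mesa} = 0 ⇒ q_{Nadir} = 40/3 − (1/3)q_{Mesa}.
At q_{Mesa} = 7: q_{Nadir} = 40/3 − (1/3)·7 = 11.

11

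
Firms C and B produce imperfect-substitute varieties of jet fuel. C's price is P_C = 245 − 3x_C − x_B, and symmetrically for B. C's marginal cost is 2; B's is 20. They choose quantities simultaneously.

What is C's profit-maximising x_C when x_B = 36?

Firm C's profit: π = x_C(245 − 3x_C − x_B) − 2x_C.
∂π/∂x_C = 243 − 6x_C − x_B = 0 ⇒ x_C = 40.5 − (1/6)x_B.
At x_B = 36: x_C = 40.5 − (1/6)·36 = 34.5.

34.5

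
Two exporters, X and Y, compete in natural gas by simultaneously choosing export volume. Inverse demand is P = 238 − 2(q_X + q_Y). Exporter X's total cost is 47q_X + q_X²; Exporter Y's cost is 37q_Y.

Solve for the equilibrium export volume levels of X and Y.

18.1, 41.2

Exporter X's profit: π = q_X(238 − 2(q_X + q_Y)) − 47q_X − q_X².
∂π/∂q_X = 191 − 6q_X − 2q_Y = 0, so q_X = 191/6 − (1/3)q_Y.
For Y: ∂π/∂q_Y = 201 − 4q_Y − 2q_X = 0 ⇒ q_Y = 50.25 − 0.5q_X.
Substituting the second reaction function into the first: q_X = 191/6 − (1/3)(50.25 − 0.5q_X), which gives (5/6)q_X = 181/12 ⇒ q_X = 18.1.
Then q_Y = 50.25 − 0.5·18.1 = 41.2.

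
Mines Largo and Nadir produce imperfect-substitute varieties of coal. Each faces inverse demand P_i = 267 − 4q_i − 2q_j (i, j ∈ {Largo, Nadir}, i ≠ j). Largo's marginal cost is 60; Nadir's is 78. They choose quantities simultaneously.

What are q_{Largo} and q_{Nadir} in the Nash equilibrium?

Mine Largo's profit: π = q_{Largo}(267 − 4q_{Largo} − 2q_{Nadir}) − 60q_{Largo}.
∂π/∂q_{Largo} = 207 − 8q_{Largo} − 2q_{Nadir} = 0 ⇒ q_{Largo} = 25.875 − 0.25q_{Nadir}.
Similarly q_{Nadir} = 23.625 − 0.25q_{Largo}.
Substituting the second reaction function into the first: q_{Largo} = 25.875 − 0.25(23.625 − 0.25q_{Largo}), which gives 0.9375q_{Largo} = 639/32 ⇒ q_{Largo} = 21.3.
Then q_{Nadir} = 23.625 − 0.25·21.3 = 18.3.

21.3, 18.3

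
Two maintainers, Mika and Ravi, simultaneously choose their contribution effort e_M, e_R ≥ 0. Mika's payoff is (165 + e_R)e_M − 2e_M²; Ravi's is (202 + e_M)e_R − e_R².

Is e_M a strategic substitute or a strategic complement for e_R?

Expanding Mika's payoff: 165e_M + e_Re_M − 2e_M².
∂π/∂e_M = 165 + e_R − 4e_M = 0, so e_M = 41.25 + 0.25e_R.
The best-response slope de_M/de_R = 0.25 > 0: the reaction function is upward-sloping, so the choices are strategic complements.

strategic complements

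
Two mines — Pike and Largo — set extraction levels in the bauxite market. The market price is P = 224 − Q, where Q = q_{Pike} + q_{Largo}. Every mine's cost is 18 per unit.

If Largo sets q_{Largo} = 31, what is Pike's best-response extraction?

Mine Pike's profit: π = q_{Pike}(224 − (q_{Pike} + q_{Largo})) − 18q_{Pike}.
∂π/∂q_{Pike} = 206 − 2q_{Pike} − q_{Largo} = 0, so q_{Pike} = 103 − 0.5q_{Largo}.
At q_{Largo} = 31: q_{Pike} = 103 − 0.5·31 = 87.5.

87.5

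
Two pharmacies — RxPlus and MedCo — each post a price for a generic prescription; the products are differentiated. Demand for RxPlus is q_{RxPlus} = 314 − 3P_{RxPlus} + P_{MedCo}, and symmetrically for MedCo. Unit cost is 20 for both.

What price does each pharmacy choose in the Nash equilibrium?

RxPlus's profit: π = (P_{RxPlus} − 20)(314 − 3P_{RxPlus} + P_{MedCo}).
∂π/∂P_{RxPlus} = 374 − 6P_{RxPlus} + P_{MedCo} = 0 ⇒ P_{RxPlus} = 187/3 + (1/6)P_{MedCo}.
By symmetry P_{MedCo} = P_{RxPlus}; substituting into the reaction function, (5/6)P_{RxPlus} = 187/3 and P_{RxPlus} = 74.8.

74.8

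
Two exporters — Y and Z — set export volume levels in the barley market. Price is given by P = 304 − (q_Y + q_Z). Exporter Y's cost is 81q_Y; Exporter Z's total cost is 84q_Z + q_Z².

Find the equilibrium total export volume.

127

Exporter Y's profit: π = q_Y(304 − (q_Y + q_Z)) − 81q_Y.
∂π/∂q_Y = 223 − 2q_Y − q_Z = 0, so q_Y = 111.5 − 0.5q_Z.
For Z: ∂π/∂q_Z = 220 − 4q_Z − q_Y = 0 ⇒ q_Z = 55 − 0.25q_Y.
Solving the two reaction functions simultaneously: (1 − (−0.5)(−0.25))q_Y = 111.5 − 0.5·55, so 0.875q_Y = 84 and q_Y = 96.
Then q_Z = 55 − 0.25·96 = 31.
Total export volume: 96 + 31 = 127.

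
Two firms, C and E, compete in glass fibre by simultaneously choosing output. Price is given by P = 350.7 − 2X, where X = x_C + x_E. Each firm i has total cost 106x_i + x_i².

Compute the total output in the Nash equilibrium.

Firm C's profit: π = x_C(350.7 − 2(x_C + x_E)) − 106x_C − x_C².
∂π/∂x_C = 244.7 − 6x_C − 2x_E = 0, so x_C = 2447/60 − (1/3)x_E.
By symmetry x_E = x_C; substituting into the reaction function, (4/3)x_C = 2447/60 and x_C = 30.5875.
Total output: 30.5875 + 30.5875 = 61.175.

61.175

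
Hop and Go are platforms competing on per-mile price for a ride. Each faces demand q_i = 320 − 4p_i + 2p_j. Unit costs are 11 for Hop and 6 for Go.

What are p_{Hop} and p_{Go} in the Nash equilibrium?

60, 58

Hop's profit: π = (p_{Hop} − 11)(320 − 4p_{Hop} + 2p_{Go}).
∂π/∂p_{Hop} = 364 − 8p_{Hop} + 2p_{Go} = 0 ⇒ p_{Hop} = 45.5 + 0.25p_{Go}.
Similarly p_{Go} = 43 + 0.25p_{Hop}.
Solving the two reaction functions simultaneously: (1 − (0.25)(0.25))p_{Hop} = 45.5 + 0.25·43, so 0.9375p_{Hop} = 56.25 and p_{Hop} = 60.
Then p_{Go} = 43 + 0.25·60 = 58.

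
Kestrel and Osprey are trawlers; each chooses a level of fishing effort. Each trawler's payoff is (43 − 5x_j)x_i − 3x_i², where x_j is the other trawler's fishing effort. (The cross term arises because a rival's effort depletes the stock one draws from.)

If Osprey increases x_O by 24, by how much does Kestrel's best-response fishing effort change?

Kestrel's payoff is (43 − 5x_O)x_K − 3x_K².
∂π/∂x_K = 43 − 5x_O − 6x_K = 0, so x_K = 43/6 − (5/6)x_O.
The reaction-function slope is −5/6, so a 24-unit rise in x_O moves x_K by −5/6 × 24 = −20. Kestrel's best response falls — the actions are strategic substitutes.

-20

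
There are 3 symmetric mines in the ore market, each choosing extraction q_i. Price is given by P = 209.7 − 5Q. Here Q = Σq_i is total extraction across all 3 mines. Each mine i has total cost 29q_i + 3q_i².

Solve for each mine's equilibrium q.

6.95

A representative mine's profit is π_i = q_i(209.7 − 5Q) − 29q_i − 3q_i², with Q = q_i + Σ_{j≠i} q_j.
First-order condition: 180.7 − 16q_i − 5Σ_{j≠i} q_j = 0.
In a symmetric equilibrium every mine chooses the same q, so Σ_{j≠i} q_j = 2q. The condition becomes 180.7 − 26q = 0, giving q = 180.7/26 = 6.95.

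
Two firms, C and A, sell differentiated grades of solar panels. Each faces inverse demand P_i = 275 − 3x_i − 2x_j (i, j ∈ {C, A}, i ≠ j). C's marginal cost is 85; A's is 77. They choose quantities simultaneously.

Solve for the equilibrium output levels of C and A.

23.25, 25.25

Firm C's profit: π = x_C(275 − 3x_C − 2x_A) − 85x_C.
∂π/∂x_C = 190 − 6x_C − 2x_A = 0 ⇒ x_C = 95/3 − (1/3)x_A.
Similarly x_A = 33 − (1/3)x_C.
Solving the two reaction functions simultaneously: (1 − (−1/3)(−1/3))x_C = 95/3 − (1/3)·33, so (8/9)x_C = 62/3 and x_C = 23.25.
Then x_A = 33 − (1/3)·23.25 = 25.25.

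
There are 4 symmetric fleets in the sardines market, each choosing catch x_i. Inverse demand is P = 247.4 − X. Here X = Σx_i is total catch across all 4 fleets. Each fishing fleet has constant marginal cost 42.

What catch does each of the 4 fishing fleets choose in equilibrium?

A representative fishing fleet's profit is π_i = x_i(247.4 − X) − 42x_i, with X = x_i + Σ_{j≠i} x_j.
First-order condition: 205.4 − 2x_i − Σ_{j≠i} x_j = 0.
In a symmetric equilibrium every fishing fleet chooses the same x, so Σ_{j≠i} x_j = 3x. The condition becomes 205.4 − 5x = 0, giving x = 205.4/5 = 41.08.

41.08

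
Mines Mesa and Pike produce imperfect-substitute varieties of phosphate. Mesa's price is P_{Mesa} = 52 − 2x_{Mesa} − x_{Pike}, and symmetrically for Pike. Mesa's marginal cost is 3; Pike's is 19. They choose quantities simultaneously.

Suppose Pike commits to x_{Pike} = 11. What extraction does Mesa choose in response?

9.5

Mine Mesa's profit: π = x_{Mesa}(52 − 2x_{Mesa} − x_{Pike}) − 3x_{Mesa}.
∂π/∂x_{Mesa} = 49 − 4x_{Mesa} − x_{Pike} = 0 ⇒ x_{Mesa} = 12.25 − 0.25x_{Pike}.
At x_{Pike} = 11: x_{Mesa} = 12.25 − 0.25·11 = 9.5.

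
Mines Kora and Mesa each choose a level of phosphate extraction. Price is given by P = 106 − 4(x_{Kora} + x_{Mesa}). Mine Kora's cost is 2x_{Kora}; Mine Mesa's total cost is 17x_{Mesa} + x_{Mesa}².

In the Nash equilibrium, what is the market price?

44.75

Mine Kora's profit: π = x_{Kora}(106 − 4(x_{Kora} + x_{Mesa})) − 2x_{Kora}.
∂π/∂x_{Kora} = 104 − 8x_{Kora} − 4x_{Mesa} = 0, so x_{Kora} = 13 − 0.5x_{Mesa}.
For Mesa: ∂π/∂x_{Mesa} = 89 − 10x_{Mesa} − 4x_{Kora} = 0 ⇒ x_{Mesa} = 8.9 − 0.4x_{Kora}.
Substituting the second reaction function into the first: x_{Kora} = 13 − 0.5(8.9 − 0.4x_{Kora}), which gives 0.8x_{Kora} = 8.55 ⇒ x_{Kora} = 10.6875.
Then x_{Mesa} = 8.9 − 0.4·10.6875 = 4.625.
Equilibrium price: P = 106 − 4·15.3125 = 44.75.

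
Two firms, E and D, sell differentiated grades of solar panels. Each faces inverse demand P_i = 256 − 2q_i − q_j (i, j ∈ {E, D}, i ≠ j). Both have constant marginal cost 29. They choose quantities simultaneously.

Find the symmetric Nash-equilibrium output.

Firm E's profit: π = q_E(256 − 2q_E − q_D) − 29q_E.
∂π/∂q_E = 227 − 4q_E − q_D = 0 ⇒ q_E = 56.75 − 0.25q_D.
By symmetry q_D = q_E; substituting into the reaction function, 1.25q_E = 56.75 and q_E = 45.4.

45.4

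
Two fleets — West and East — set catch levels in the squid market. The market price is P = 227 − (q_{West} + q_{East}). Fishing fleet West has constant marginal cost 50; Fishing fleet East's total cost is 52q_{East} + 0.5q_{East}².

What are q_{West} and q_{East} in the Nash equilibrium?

71.2, 34.6

Fishing fleet West's profit: π = q_{West}(227 − (q_{West} + q_{East})) − 50q_{West}.
∂π/∂q_{West} = 177 − 2q_{West} − q_{East} = 0, so q_{West} = 88.5 − 0.5q_{East}.
For East: ∂π/∂q_{East} = 175 − 3q_{East} − q_{West} = 0 ⇒ q_{East} = 175/3 − (1/3)q_{West}.
Substituting the second reaction function into the first: q_{West} = 88.5 − 0.5(175/3 − (1/3)q_{West}), which gives (5/6)q_{West} = 178/3 ⇒ q_{West} = 71.2.
Then q_{East} = 175/3 − (1/3)·71.2 = 34.6.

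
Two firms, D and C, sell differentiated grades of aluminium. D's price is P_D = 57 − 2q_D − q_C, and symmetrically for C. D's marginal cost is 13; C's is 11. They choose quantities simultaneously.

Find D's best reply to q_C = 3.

Firm D's profit: π = q_D(57 − 2q_D − q_C) − 13q_D.
∂π/∂q_D = 44 − 4q_D − q_C = 0 ⇒ q_D = 11 − 0.25q_C.
At q_C = 3: q_D = 11 − 0.25·3 = 10.25.

10.25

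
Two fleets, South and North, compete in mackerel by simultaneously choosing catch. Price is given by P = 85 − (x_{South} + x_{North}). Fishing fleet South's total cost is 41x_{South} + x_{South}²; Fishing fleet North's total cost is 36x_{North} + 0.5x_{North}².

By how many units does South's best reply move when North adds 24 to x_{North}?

Fishing fleet South's profit: π = x_{South}(85 − (x_{South} + x_{North})) − 41x_{South} − x_{South}².
∂π/∂x_{South} = 44 − 4x_{South} − x_{North} = 0, so x_{South} = 11 − 0.25x_{North}.
The reaction-function slope is −0.25, so a 24-unit rise in x_{North} moves x_{South} by −0.25 × 24 = −6. South's best response falls — the actions are strategic substitutes.

-6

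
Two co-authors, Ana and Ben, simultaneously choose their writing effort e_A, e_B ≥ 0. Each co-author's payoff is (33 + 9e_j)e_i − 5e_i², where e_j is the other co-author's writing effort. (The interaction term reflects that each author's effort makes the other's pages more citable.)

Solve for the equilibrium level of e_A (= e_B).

Ana's payoff is (33 + 9e_B)e_A − 5e_A².
∂π/∂e_A = 33 + 9e_B − 10e_A = 0, so e_A = 3.3 + 0.9e_B.
By symmetry e_B = e_A; substituting into the reaction function, 0.1e_A = 3.3 and e_A = 33.

33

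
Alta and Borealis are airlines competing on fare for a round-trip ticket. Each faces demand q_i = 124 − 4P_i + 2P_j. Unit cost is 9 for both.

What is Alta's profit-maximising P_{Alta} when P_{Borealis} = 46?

31.5

Alta's profit: π = (P_{Alta} − 9)(124 − 4P_{Alta} + 2P_{Borealis}).
∂π/∂P_{Alta} = 160 − 8P_{Alta} + 2P_{Borealis} = 0 ⇒ P_{Alta} = 20 + 0.25P_{Borealis}.
At P_{Borealis} = 46: P_{Alta} = 20 + 0.25·46 = 31.5.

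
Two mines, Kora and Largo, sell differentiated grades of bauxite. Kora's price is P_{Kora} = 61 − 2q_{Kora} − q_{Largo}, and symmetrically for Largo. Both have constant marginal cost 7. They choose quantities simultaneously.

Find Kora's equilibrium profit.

233.28

Mine Kora's profit: π = q_{Kora}(61 − 2q_{Kora} − q_{Largo}) − 7q_{Kora}.
∂π/∂q_{Kora} = 54 − 4q_{Kora} − q_{Largo} = 0 ⇒ q_{Kora} = 13.5 − 0.25q_{Largo}.
The game is symmetric, so in equilibrium q_{Largo} = q_{Kora}: the reaction function gives 1.25q_{Kora} = 13.5, hence q_{Kora} = 10.8.
P_{Kora} = 61 − 2·10.8 − 10.8 = 28.6.
Profit = (28.6 − 7)·10.8 = 233.28.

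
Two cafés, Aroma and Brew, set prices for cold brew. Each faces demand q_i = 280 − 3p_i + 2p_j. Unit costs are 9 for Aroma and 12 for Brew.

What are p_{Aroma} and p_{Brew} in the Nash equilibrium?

Aroma's profit: π = (p_{Aroma} − 9)(280 − 3p_{Aroma} + 2p_{Brew}).
∂π/∂p_{Aroma} = 307 − 6p_{Aroma} + 2p_{Brew} = 0 ⇒ p_{Aroma} = 307/6 + (1/3)p_{Brew}.
Similarly p_{Brew} = 158/3 + (1/3)p_{Aroma}.
Substituting the second reaction function into the first: p_{Aroma} = 307/6 + (1/3)(158/3 + (1/3)p_{Aroma}), which gives (8/9)p_{Aroma} = 1237/18 ⇒ p_{Aroma} = 77.3125.
Then p_{Brew} = 158/3 + (1/3)·77.3125 = 78.4375.

77.3125, 78.4375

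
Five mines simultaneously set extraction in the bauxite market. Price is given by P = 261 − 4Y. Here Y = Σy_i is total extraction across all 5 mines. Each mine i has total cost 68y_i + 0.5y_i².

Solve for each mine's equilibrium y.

7.72

A representative mine's profit is π_i = y_i(261 − 4Y) − 68y_i − 0.5y_i², with Y = y_i + Σ_{j≠i} y_j.
First-order condition: 193 − 9y_i − 4Σ_{j≠i} y_j = 0.
Imposing symmetry (y_j = y for all j) turns Σ_{j≠i} y_j into 4y, so 193 = 25y and y = 7.72.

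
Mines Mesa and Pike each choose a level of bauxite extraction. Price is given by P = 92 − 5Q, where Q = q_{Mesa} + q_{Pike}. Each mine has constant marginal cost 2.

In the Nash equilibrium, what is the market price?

Mine Mesa's profit: π = q_{Mesa}(92 − 5(q_{Mesa} + q_{Pike})) − 2q_{Mesa}.
∂π/∂q_{Mesa} = 90 − 10q_{Mesa} − 5q_{Pike} = 0, so q_{Mesa} = 9 − 0.5q_{Pike}.
Setting q_{Mesa} = q_{Pike} in the reaction function: q_{Mesa} = 9 − 0.5q_{Mesa}, so q_{Mesa} = 9 / 1.5 = 6.
Equilibrium price: P = 92 − 5·12 = 32.

32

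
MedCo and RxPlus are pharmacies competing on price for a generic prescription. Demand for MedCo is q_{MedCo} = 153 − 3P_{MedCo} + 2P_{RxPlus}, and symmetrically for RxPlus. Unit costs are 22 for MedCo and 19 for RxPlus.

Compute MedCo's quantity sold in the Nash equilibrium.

96.5625

MedCo's profit: π = (P_{MedCo} − 22)(153 − 3P_{MedCo} + 2P_{RxPlus}).
∂π/∂P_{MedCo} = 219 − 6P_{MedCo} + 2P_{RxPlus} = 0 ⇒ P_{MedCo} = 36.5 + (1/3)P_{RxPlus}.
Similarly P_{RxPlus} = 35 + (1/3)P_{MedCo}.
Plugging P_{RxPlus} into MedCo's best response: P_{MedCo} = 36.5 + (1/3)(35 + (1/3)P_{MedCo}) ⇒ (8/9)P_{MedCo} = 289/6, so P_{MedCo} = 54.1875.
Then P_{RxPlus} = 35 + (1/3)·54.1875 = 53.0625.
q_{MedCo} = 153 − 3·54.1875 + 2·53.0625 = 96.5625.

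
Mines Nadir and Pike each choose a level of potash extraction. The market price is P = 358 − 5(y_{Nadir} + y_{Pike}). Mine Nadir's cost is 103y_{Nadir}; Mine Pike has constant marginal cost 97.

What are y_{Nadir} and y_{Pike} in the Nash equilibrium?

16.6, 17.8

Mine Nadir's profit: π = y_{Nadir}(358 − 5(y_{Nadir} + y_{Pike})) − 103y_{Nadir}.
∂π/∂y_{Nadir} = 255 − 10y_{Nadir} − 5y_{Pike} = 0, so y_{Nadir} = 25.5 − 0.5y_{Pike}.
By the same steps for Pike: y_{Pike} = 26.1 − 0.5y_{Nadir}.
Plugging y_{Pike} into Nadir's best response: y_{Nadir} = 25.5 − 0.5(26.1 − 0.5y_{Nadir}) ⇒ 0.75y_{Nadir} = 12.45, so y_{Nadir} = 16.6.
Then y_{Pike} = 26.1 − 0.5·16.6 = 17.8.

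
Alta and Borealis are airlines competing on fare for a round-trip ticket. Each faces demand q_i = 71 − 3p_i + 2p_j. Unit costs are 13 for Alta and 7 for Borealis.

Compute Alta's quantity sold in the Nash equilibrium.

40.125

Alta's profit: π = (p_{Alta} − 13)(71 − 3p_{Alta} + 2p_{Borealis}).
∂π/∂p_{Alta} = 110 − 6p_{Alta} + 2p_{Borealis} = 0 ⇒ p_{Alta} = 55/3 + (1/3)p_{Borealis}.
Similarly p_{Borealis} = 46/3 + (1/3)p_{Alta}.
Substituting the second reaction function into the first: p_{Alta} = 55/3 + (1/3)(46/3 + (1/3)p_{Alta}), which gives (8/9)p_{Alta} = 211/9 ⇒ p_{Alta} = 26.375.
Then p_{Borealis} = 46/3 + (1/3)·26.375 = 24.125.
q_{Alta} = 71 − 3·26.375 + 2·24.125 = 40.125.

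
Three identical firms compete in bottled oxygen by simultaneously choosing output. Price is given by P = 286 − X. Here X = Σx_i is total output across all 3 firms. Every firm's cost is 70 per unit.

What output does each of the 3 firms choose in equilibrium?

54

A representative firm's profit is π_i = x_i(286 − X) − 70x_i, with X = x_i + Σ_{j≠i} x_j.
First-order condition: 216 − 2x_i − Σ_{j≠i} x_j = 0.
Imposing symmetry (x_j = x for all j) turns Σ_{j≠i} x_j into 2x, so 216 = 4x and x = 54.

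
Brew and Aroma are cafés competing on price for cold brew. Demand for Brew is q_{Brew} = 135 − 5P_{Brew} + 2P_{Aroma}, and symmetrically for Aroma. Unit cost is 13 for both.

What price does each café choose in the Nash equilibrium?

25

Brew's profit: π = (P_{Brew} − 13)(135 − 5P_{Brew} + 2P_{Aroma}).
∂π/∂P_{Brew} = 200 − 10P_{Brew} + 2P_{Aroma} = 0 ⇒ P_{Brew} = 20 + 0.2P_{Aroma}.
Setting P_{Brew} = P_{Aroma} in the reaction function: P_{Brew} = 20 + 0.2P_{Brew}, so P_{Brew} = 20 / 0.8 = 25.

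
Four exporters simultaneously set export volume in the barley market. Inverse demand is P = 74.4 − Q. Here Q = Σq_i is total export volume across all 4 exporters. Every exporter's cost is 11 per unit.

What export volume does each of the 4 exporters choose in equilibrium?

A representative exporter's profit is π_i = q_i(74.4 − Q) − 11q_i, with Q = q_i + Σ_{j≠i} q_j.
First-order condition: 63.4 − 2q_i − Σ_{j≠i} q_j = 0.
In a symmetric equilibrium every exporter chooses the same q, so Σ_{j≠i} q_j = 3q. The condition becomes 63.4 − 5q = 0, giving q = 63.4/5 = 12.68.

12.68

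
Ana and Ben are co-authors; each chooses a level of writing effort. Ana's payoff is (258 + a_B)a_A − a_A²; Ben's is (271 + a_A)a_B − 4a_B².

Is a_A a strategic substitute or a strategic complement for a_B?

strategic complements

Expanding Ana's payoff: 258a_A + a_Ba_A − a_A².
∂π/∂a_A = 258 + a_B − 2a_A = 0, so a_A = 129 + 0.5a_B.
The best-response slope da_A/da_B = 0.5 > 0: the reaction function is upward-sloping, so the choices are strategic complements.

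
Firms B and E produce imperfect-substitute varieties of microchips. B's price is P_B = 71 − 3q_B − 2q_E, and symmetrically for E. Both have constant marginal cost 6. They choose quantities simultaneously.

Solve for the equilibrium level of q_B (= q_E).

Firm B's profit: π = q_B(71 − 3q_B − 2q_E) − 6q_B.
∂π/∂q_B = 65 − 6q_B − 2q_E = 0 ⇒ q_B = 65/6 − (1/3)q_E.
Setting q_B = q_E in the reaction function: q_B = 65/6 − (1/3)q_B, so q_B = (65/6) / (4/3) = 8.125.

8.125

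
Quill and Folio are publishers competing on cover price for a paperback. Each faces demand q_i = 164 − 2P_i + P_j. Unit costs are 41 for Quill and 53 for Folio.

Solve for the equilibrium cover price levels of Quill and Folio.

Quill's profit: π = (P_{Quill} − 41)(164 − 2P_{Quill} + P_{Folio}).
∂π/∂P_{Quill} = 246 − 4P_{Quill} + P_{Folio} = 0 ⇒ P_{Quill} = 61.5 + 0.25P_{Folio}.
Similarly P_{Folio} = 67.5 + 0.25P_{Quill}.
Solving the two reaction functions simultaneously: (1 − (0.25)(0.25))P_{Quill} = 61.5 + 0.25·67.5, so 0.9375P_{Quill} = 78.375 and P_{Quill} = 83.6.
Then P_{Folio} = 67.5 + 0.25·83.6 = 88.4.

83.6, 88.4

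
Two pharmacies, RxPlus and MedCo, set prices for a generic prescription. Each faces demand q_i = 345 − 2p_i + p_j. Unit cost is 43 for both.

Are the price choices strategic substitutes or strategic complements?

strategic complements

RxPlus's profit: π = (p_{RxPlus} − 43)(345 − 2p_{RxPlus} + p_{MedCo}).
∂π/∂p_{RxPlus} = 431 − 4p_{RxPlus} + p_{MedCo} = 0 ⇒ p_{RxPlus} = 107.75 + 0.25p_{MedCo}.
The best-response slope dp_{RxPlus}/dp_{MedCo} = 0.25 > 0: the reaction function is upward-sloping, so the choices are strategic complements.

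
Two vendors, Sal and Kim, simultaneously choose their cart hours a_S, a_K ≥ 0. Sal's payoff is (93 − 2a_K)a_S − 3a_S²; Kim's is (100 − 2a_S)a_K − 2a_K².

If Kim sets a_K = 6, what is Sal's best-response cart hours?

Expanding Sal's payoff: 93a_S − 2a_Ka_S − 3a_S².
∂π/∂a_S = 93 − 2a_K − 6a_S = 0, so a_S = 15.5 − (1/3)a_K.
At a_K = 6: a_S = 15.5 − (1/3)·6 = 13.5.

13.5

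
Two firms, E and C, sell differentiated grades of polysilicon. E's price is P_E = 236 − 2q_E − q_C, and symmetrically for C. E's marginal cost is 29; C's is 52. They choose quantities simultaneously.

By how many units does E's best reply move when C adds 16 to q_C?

-4

Firm E's profit: π = q_E(236 − 2q_E − q_C) − 29q_E.
∂π/∂q_E = 207 − 4q_E − q_C = 0 ⇒ q_E = 51.75 − 0.25q_C.
The reaction-function slope is −0.25, so a 16-unit rise in q_C moves q_E by −0.25 × 16 = −4. E's best response falls — the actions are strategic substitutes.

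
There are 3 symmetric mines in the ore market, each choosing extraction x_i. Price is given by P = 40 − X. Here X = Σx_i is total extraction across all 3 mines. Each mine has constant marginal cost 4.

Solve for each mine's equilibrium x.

A representative mine's profit is π_i = x_i(40 − X) − 4x_i, with X = x_i + Σ_{j≠i} x_j.
First-order condition: 36 − 2x_i − Σ_{j≠i} x_j = 0.
In a symmetric equilibrium every mine chooses the same x, so Σ_{j≠i} x_j = 2x. The condition becomes 36 − 4x = 0, giving x = 36/4 = 9.

9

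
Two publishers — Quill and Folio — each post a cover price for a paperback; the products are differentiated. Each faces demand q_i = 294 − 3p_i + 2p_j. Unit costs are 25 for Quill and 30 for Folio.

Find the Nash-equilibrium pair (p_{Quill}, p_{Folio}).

93.1875, 95.0625

Quill's profit: π = (p_{Quill} − 25)(294 − 3p_{Quill} + 2p_{Folio}).
∂π/∂p_{Quill} = 369 − 6p_{Quill} + 2p_{Folio} = 0 ⇒ p_{Quill} = 61.5 + (1/3)p_{Folio}.
Similarly p_{Folio} = 64 + (1/3)p_{Quill}.
Substituting the second reaction function into the first: p_{Quill} = 61.5 + (1/3)(64 + (1/3)p_{Quill}), which gives (8/9)p_{Quill} = 497/6 ⇒ p_{Quill} = 93.1875.
Then p_{Folio} = 64 + (1/3)·93.1875 = 95.0625.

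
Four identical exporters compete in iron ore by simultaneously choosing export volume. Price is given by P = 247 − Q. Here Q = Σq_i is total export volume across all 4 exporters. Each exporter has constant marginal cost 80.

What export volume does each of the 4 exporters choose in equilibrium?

A representative exporter's profit is π_i = q_i(247 − Q) − 80q_i, with Q = q_i + Σ_{j≠i} q_j.
First-order condition: 167 − 2q_i − Σ_{j≠i} q_j = 0.
With identical exporters, set every q_j = q: then 167 − 2q − 3q = 0, i.e. q = 167/5 = 33.4.

33.4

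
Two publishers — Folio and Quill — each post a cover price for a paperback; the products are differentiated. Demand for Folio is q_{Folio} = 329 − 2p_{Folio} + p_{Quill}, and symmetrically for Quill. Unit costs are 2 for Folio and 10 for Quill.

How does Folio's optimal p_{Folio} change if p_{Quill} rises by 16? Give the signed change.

4

Folio's profit: π = (p_{Folio} − 2)(329 − 2p_{Folio} + p_{Quill}).
∂π/∂p_{Folio} = 333 − 4p_{Folio} + p_{Quill} = 0 ⇒ p_{Folio} = 83.25 + 0.25p_{Quill}.
The reaction-function slope is 0.25, so a 16-unit rise in p_{Quill} moves p_{Folio} by 0.25 × 16 = 4. Folio's best response rises — the actions are strategic complements.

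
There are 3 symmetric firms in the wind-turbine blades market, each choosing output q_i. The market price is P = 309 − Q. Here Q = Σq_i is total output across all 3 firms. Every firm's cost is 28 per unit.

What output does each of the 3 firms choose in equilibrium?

70.25

A representative firm's profit is π_i = q_i(309 − Q) − 28q_i, with Q = q_i + Σ_{j≠i} q_j.
First-order condition: 281 − 2q_i − Σ_{j≠i} q_j = 0.
In a symmetric equilibrium every firm chooses the same q, so Σ_{j≠i} q_j = 2q. The condition becomes 281 − 4q = 0, giving q = 281/4 = 70.25.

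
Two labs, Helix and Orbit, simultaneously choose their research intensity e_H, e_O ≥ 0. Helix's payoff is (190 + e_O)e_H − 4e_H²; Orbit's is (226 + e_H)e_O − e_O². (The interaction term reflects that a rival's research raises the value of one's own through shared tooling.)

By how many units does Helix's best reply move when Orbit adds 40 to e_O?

Expanding Helix's payoff: 190e_H + e_Oe_H − 4e_H².
∂π/∂e_H = 190 + e_O − 8e_H = 0, so e_H = 23.75 + 0.125e_O.
The reaction-function slope is 0.125, so a 40-unit rise in e_O moves e_H by 0.125 × 40 = 5. Helix's best response rises — the actions are strategic complements.

5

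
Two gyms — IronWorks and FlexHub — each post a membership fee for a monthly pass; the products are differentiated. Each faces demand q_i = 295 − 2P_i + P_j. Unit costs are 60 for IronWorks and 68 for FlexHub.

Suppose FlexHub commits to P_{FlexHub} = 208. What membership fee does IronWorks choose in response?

IronWorks's profit: π = (P_{IronWorks} − 60)(295 − 2P_{IronWorks} + P_{FlexHub}).
∂π/∂P_{IronWorks} = 415 − 4P_{IronWorks} + P_{FlexHub} = 0 ⇒ P_{IronWorks} = 103.75 + 0.25P_{FlexHub}.
At P_{FlexHub} = 208: P_{IronWorks} = 103.75 + 0.25·208 = 155.75.

155.75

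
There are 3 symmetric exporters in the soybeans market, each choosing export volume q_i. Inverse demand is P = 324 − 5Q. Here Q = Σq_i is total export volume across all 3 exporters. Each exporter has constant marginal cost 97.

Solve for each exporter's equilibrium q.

A representative exporter's profit is π_i = q_i(324 − 5Q) − 97q_i, with Q = q_i + Σ_{j≠i} q_j.
First-order condition: 227 − 10q_i − 5Σ_{j≠i} q_j = 0.
Imposing symmetry (q_j = q for all j) turns Σ_{j≠i} q_j into 2q, so 227 = 20q and q = 11.35.

11.35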